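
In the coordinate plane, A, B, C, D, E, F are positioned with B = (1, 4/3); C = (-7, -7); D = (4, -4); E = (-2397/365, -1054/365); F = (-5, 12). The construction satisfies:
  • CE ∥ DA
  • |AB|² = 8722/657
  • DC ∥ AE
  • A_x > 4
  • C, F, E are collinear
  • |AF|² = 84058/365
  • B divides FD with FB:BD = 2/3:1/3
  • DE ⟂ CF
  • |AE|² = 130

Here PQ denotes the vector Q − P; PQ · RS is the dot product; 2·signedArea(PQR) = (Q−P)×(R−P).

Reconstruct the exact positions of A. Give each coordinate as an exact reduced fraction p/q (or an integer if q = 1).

A = (1618/365, 41/365)

1. A_x = 1618/365  [DC ∥ AE ∩ CE ∥ DA]
2. A_y = 41/365  [DC ∥ AE ∩ CE ∥ DA]
   → A = (1618/365, 41/365)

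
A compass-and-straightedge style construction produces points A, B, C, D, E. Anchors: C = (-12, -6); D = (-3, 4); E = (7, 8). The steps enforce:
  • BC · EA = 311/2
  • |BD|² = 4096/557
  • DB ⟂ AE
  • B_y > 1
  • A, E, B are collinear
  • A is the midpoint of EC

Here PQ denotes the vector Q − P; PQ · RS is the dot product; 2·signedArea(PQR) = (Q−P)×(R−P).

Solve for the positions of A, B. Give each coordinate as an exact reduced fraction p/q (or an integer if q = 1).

A = (-5/2, 1)
B = (-775/557, 1012/557)

1. A_x = -5/2  [A is the midpoint of EC]
2. A_y = 1  [A is the midpoint of EC]
   → A = (-5/2, 1)
3. B_x = -775/557  [A, E, B are collinear ∩ DB ⟂ AE]
4. B_y = 1012/557  [A, E, B are collinear ∩ DB ⟂ AE]
   → B = (-775/557, 1012/557)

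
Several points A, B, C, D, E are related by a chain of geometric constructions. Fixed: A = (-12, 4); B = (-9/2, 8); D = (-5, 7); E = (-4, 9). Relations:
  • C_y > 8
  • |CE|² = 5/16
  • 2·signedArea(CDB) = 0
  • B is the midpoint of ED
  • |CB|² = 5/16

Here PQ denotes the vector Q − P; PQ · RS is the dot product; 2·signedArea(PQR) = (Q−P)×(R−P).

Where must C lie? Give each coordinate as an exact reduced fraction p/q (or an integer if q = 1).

C = (-17/4, 17/2)

1. C_x = -17/4  [line -1·x + 1/2·y + -17/2 = 0 ∩ |CB|² = 5/16]
2. C_y = 17/2  [line -1·x + 1/2·y + -17/2 = 0 ∩ |CB|² = 5/16]
   → C = (-17/4, 17/2)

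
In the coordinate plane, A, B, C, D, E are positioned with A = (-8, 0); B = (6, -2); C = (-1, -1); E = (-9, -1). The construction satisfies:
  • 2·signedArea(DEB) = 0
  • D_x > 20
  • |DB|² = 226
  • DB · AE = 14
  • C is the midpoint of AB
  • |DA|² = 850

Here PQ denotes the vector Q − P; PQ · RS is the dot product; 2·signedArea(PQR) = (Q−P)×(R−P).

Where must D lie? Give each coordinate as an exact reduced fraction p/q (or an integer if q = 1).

D = (21, -3)

1. D_x = 21  [2·signedArea(DEB) = 0 ∩ DB · AE = 14]
2. D_y = -3  [2·signedArea(DEB) = 0 ∩ DB · AE = 14]
   → D = (21, -3)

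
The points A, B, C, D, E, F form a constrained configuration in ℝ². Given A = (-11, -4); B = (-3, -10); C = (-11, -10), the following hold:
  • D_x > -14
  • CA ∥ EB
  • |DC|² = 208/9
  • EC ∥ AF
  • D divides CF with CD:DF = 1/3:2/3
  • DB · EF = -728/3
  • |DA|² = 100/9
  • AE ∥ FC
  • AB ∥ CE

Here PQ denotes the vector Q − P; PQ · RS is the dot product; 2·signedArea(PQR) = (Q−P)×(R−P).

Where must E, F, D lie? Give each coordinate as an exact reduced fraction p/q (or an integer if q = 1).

D = (-41/3, -6)
E = (-3, -16)
F = (-19, 2)

1. E_x = -3  [CA ∥ EB ∩ AB ∥ CE]
2. E_y = -16  [CA ∥ EB ∩ AB ∥ CE]
   → E = (-3, -16)
3. F_x = -19  [AE ∥ FC ∩ EC ∥ AF]
4. F_y = 2  [AE ∥ FC ∩ EC ∥ AF]
   → F = (-19, 2)
5. D_x = -41/3  [D divides CF with CD:DF = 1/3:2/3]
6. D_y = -6  [D divides CF with CD:DF = 1/3:2/3]
   → D = (-41/3, -6)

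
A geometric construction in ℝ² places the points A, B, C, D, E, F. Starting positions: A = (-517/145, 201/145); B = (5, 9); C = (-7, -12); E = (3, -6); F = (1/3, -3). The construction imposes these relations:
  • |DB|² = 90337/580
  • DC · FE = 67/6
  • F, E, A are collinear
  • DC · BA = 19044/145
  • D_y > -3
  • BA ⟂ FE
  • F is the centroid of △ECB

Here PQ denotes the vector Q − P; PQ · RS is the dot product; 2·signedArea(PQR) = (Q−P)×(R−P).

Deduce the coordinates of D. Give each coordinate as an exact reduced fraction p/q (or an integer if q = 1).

D = (-41/145, -669/290)

1. D_x = -41/145  [DC · FE = 67/6 ∩ DC · BA = 19044/145]
2. D_y = -669/290  [DC · FE = 67/6 ∩ DC · BA = 19044/145]
   → D = (-41/145, -669/290)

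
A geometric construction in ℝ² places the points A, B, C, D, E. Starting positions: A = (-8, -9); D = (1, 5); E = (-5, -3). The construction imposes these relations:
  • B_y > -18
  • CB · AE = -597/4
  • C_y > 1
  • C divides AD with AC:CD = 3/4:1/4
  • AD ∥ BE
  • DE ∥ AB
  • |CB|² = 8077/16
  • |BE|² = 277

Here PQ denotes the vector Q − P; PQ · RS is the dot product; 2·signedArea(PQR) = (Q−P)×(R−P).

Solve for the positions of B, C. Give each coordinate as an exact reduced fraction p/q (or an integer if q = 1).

B = (-14, -17)
C = (-5/4, 3/2)

1. B_x = -14  [AD ∥ BE ∩ DE ∥ AB]
2. B_y = -17  [AD ∥ BE ∩ DE ∥ AB]
   → B = (-14, -17)
3. C_x = -5/4  [C divides AD with AC:CD = 3/4:1/4]
4. C_y = 3/2  [C divides AD with AC:CD = 3/4:1/4]
   → C = (-5/4, 3/2)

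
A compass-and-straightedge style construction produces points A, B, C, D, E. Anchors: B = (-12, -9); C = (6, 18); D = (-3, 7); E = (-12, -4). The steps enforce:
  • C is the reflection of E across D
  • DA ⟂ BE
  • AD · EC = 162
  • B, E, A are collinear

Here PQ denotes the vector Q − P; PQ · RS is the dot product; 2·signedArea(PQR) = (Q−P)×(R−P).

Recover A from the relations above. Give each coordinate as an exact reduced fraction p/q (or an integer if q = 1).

A = (-12, 7)

1. A_x = -12  [B, E, A are collinear ∩ DA ⟂ BE]
2. A_y = 7  [B, E, A are collinear ∩ DA ⟂ BE]
   → A = (-12, 7)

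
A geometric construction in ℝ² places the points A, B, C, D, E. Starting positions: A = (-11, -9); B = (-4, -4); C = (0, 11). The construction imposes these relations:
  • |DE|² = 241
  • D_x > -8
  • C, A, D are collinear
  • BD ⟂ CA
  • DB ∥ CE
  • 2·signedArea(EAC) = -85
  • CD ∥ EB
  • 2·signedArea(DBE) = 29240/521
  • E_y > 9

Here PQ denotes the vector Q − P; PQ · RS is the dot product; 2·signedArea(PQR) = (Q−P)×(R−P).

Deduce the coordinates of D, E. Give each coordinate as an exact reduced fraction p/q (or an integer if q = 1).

1. D_x = -3784/521  [C, A, D are collinear ∩ BD ⟂ CA]
2. D_y = -1149/521  [C, A, D are collinear ∩ BD ⟂ CA]
   → D = (-3784/521, -1149/521)
3. E_x = 1700/521  [CD ∥ EB ∩ DB ∥ CE]
4. E_y = 4796/521  [CD ∥ EB ∩ DB ∥ CE]
   → E = (1700/521, 4796/521)

D = (-3784/521, -1149/521)
E = (1700/521, 4796/521)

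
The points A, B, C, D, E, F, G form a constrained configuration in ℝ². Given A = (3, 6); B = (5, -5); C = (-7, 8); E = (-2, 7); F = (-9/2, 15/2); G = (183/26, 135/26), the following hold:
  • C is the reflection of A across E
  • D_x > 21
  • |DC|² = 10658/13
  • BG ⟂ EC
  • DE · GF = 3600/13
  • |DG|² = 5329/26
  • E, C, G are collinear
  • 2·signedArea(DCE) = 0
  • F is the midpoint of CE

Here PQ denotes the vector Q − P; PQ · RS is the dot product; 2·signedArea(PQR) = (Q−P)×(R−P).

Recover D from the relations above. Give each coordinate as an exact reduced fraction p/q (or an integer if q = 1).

D = (274/13, 31/13)

1. D_x = 274/13  [2·signedArea(DCE) = 0 ∩ DE · GF = 3600/13]
2. D_y = 31/13  [2·signedArea(DCE) = 0 ∩ DE · GF = 3600/13]
   → D = (274/13, 31/13)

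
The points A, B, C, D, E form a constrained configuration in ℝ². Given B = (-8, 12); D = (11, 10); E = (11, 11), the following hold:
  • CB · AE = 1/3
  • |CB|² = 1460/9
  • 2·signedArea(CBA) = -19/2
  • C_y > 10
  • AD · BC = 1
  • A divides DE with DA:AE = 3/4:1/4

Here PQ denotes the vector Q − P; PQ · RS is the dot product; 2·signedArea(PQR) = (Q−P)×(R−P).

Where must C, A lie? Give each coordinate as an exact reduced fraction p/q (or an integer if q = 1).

A = (11, 43/4)
C = (14/3, 32/3)

1. A_x = 11  [A divides DE with DA:AE = 3/4:1/4]
2. A_y = 43/4  [A divides DE with DA:AE = 3/4:1/4]
   → A = (11, 43/4)
3. C_x = 14/3  [2·signedArea(CBA) = -19/2 ∩ AD · BC = 1]
4. C_y = 32/3  [2·signedArea(CBA) = -19/2 ∩ AD · BC = 1]
   → C = (14/3, 32/3)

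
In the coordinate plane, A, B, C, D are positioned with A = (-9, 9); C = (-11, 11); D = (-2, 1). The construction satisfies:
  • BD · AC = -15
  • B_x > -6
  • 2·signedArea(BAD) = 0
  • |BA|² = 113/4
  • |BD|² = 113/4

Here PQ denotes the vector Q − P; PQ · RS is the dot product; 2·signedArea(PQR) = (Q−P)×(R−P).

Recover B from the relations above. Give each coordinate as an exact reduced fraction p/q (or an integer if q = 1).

B = (-11/2, 5)

1. B_x = -11/2  [2·signedArea(BAD) = 0 ∩ BD · AC = -15]
2. B_y = 5  [2·signedArea(BAD) = 0 ∩ BD · AC = -15]
   → B = (-11/2, 5)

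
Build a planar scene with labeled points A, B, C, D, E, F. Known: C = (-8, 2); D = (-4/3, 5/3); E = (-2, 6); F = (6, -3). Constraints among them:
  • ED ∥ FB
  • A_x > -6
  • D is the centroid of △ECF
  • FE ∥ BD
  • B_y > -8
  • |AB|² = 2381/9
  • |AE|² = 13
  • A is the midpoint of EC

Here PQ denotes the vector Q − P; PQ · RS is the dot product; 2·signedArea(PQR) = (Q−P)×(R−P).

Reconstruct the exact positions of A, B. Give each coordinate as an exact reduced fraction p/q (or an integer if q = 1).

A = (-5, 4)
B = (20/3, -22/3)

1. A_x = -5  [A is the midpoint of EC]
2. A_y = 4  [A is the midpoint of EC]
   → A = (-5, 4)
3. B_x = 20/3  [FE ∥ BD ∩ ED ∥ FB]
4. B_y = -22/3  [FE ∥ BD ∩ ED ∥ FB]
   → B = (20/3, -22/3)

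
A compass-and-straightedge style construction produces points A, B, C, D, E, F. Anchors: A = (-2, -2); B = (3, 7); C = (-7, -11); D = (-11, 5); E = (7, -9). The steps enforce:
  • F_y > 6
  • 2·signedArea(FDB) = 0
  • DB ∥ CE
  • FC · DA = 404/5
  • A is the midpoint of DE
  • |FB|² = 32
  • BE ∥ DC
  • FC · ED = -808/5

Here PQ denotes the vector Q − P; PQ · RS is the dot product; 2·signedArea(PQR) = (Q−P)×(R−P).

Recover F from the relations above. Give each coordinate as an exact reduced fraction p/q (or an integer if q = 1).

1. F_x = -13/5  [2·signedArea(FDB) = 0 ∩ FC · ED = -808/5]
2. F_y = 31/5  [2·signedArea(FDB) = 0 ∩ FC · ED = -808/5]
   → F = (-13/5, 31/5)

F = (-13/5, 31/5)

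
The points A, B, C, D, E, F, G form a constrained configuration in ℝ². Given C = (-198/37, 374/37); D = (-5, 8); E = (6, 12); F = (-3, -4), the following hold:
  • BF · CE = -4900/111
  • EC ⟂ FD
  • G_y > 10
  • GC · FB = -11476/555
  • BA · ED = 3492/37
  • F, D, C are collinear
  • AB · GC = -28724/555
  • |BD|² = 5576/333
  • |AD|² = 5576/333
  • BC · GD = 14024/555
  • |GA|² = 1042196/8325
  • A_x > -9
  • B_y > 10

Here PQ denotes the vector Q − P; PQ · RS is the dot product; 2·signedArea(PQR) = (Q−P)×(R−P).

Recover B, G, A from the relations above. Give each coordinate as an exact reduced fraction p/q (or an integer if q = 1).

1. B_x = -161/111  [line -420/37·x + -70/37·y + 280/111 = 0 ∩ |BD|² = 5576/333]
2. B_y = 1114/111  [line -420/37·x + -70/37·y + 280/111 = 0 ∩ |BD|² = 5576/333]
   → B = (-161/111, 1114/111)
3. G_x = 283/185  [GC · FB = -11476/555 ∩ BC · GD = 14024/555]
4. G_y = 2002/185  [GC · FB = -11476/555 ∩ BC · GD = 14024/555]
   → G = (283/185, 2002/185)
5. A_x = -949/111  [BA · ED = 3492/37 ∩ AB · GC = -28724/555]
6. A_y = 662/111  [BA · ED = 3492/37 ∩ AB · GC = -28724/555]
   → A = (-949/111, 662/111)

A = (-949/111, 662/111)
B = (-161/111, 1114/111)
G = (283/185, 2002/185)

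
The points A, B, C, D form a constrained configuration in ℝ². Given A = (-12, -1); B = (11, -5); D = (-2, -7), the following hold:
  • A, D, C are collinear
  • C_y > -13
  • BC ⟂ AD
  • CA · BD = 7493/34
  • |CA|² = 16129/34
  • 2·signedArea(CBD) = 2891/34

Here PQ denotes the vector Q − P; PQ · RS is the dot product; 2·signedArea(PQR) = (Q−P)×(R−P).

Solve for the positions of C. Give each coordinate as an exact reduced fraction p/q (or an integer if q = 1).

1. C_x = 227/34  [A, D, C are collinear ∩ BC ⟂ AD]
2. C_y = -415/34  [A, D, C are collinear ∩ BC ⟂ AD]
   → C = (227/34, -415/34)

C = (227/34, -415/34)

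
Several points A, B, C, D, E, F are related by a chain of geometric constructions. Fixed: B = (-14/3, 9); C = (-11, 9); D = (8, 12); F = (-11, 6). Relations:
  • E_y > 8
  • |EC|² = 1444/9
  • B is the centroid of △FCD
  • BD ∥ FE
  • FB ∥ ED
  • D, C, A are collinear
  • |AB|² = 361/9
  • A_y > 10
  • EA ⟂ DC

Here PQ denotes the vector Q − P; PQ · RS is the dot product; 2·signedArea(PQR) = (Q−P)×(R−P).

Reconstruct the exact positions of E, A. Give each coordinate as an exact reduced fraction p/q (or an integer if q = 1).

1. E_x = 5/3  [FB ∥ ED ∩ BD ∥ FE]
2. E_y = 9  [FB ∥ ED ∩ BD ∥ FE]
   → E = (5/3, 9)
3. A_x = 754/555  [D, C, A are collinear ∩ EA ⟂ DC]
4. A_y = 2026/185  [D, C, A are collinear ∩ EA ⟂ DC]
   → A = (754/555, 2026/185)

A = (754/555, 2026/185)
E = (5/3, 9)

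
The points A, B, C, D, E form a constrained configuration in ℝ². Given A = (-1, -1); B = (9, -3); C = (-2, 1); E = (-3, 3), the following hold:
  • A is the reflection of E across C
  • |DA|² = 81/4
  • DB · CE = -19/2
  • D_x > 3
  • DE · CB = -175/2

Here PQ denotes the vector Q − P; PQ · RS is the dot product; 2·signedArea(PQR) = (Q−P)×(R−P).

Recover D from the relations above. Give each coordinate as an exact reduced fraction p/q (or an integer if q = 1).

D = (7/2, -1)

1. D_x = 7/2  [DB · CE = -19/2 ∩ DE · CB = -175/2]
2. D_y = -1  [DB · CE = -19/2 ∩ DE · CB = -175/2]
   → D = (7/2, -1)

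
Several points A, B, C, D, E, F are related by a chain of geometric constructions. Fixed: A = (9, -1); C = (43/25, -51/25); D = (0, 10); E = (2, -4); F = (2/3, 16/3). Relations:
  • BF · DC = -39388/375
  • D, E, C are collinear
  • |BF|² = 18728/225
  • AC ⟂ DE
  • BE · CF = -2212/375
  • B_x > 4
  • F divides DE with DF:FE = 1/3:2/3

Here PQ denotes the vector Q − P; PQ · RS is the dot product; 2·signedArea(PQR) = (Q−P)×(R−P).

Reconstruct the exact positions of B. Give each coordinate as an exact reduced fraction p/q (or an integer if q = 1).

1. B_x = 24/5  [line 79/75·x + -553/75·y + -9638/375 = 0 ∩ |BF|² = 18728/225]
2. B_y = -14/5  [line 79/75·x + -553/75·y + -9638/375 = 0 ∩ |BF|² = 18728/225]
   → B = (24/5, -14/5)

B = (24/5, -14/5)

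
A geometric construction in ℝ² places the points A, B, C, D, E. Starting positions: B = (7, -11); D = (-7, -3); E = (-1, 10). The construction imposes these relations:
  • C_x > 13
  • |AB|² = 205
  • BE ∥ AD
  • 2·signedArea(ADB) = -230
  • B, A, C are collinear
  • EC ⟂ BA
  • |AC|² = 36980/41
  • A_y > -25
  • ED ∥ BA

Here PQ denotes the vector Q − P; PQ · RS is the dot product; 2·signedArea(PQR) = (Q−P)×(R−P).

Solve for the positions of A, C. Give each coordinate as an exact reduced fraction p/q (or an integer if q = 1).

1. A_x = 1  [BE ∥ AD ∩ ED ∥ BA]
2. A_y = -24  [BE ∥ AD ∩ ED ∥ BA]
   → A = (1, -24)
3. C_x = 557/41  [B, A, C are collinear ∩ EC ⟂ BA]
4. C_y = 134/41  [B, A, C are collinear ∩ EC ⟂ BA]
   → C = (557/41, 134/41)

A = (1, -24)
C = (557/41, 134/41)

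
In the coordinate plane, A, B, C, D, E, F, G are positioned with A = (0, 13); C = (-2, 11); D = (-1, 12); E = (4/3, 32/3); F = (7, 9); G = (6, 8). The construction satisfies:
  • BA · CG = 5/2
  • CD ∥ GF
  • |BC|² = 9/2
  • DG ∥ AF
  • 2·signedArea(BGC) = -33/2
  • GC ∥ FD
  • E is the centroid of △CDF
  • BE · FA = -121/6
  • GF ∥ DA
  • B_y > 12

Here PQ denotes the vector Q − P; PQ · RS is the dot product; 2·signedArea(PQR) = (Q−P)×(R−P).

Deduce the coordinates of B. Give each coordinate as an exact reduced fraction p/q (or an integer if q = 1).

1. B_x = -1/2  [BE · FA = -121/6 ∩ BA · CG = 5/2]
2. B_y = 25/2  [BE · FA = -121/6 ∩ BA · CG = 5/2]
   → B = (-1/2, 25/2)

B = (-1/2, 25/2)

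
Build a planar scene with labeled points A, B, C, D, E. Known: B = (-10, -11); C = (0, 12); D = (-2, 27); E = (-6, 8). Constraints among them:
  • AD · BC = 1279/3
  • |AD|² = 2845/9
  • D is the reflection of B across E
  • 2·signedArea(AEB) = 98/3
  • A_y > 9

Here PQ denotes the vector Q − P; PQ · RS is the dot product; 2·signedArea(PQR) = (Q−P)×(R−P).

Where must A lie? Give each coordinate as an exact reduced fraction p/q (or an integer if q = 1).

A = (-4, 28/3)

1. A_x = -4  [2·signedArea(AEB) = 98/3 ∩ AD · BC = 1279/3]
2. A_y = 28/3  [2·signedArea(AEB) = 98/3 ∩ AD · BC = 1279/3]
   → A = (-4, 28/3)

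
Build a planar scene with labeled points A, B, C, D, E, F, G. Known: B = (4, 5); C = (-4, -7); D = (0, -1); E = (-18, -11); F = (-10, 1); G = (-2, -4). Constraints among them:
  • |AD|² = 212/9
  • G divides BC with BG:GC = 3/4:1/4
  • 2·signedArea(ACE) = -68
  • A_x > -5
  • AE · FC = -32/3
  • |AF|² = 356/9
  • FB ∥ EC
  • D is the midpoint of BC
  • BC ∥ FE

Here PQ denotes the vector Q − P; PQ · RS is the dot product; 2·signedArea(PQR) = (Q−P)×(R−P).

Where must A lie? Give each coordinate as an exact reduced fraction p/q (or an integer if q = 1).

A = (-14/3, -7/3)

1. A_x = -14/3  [2·signedArea(ACE) = -68 ∩ AE · FC = -32/3]
2. A_y = -7/3  [2·signedArea(ACE) = -68 ∩ AE · FC = -32/3]
   → A = (-14/3, -7/3)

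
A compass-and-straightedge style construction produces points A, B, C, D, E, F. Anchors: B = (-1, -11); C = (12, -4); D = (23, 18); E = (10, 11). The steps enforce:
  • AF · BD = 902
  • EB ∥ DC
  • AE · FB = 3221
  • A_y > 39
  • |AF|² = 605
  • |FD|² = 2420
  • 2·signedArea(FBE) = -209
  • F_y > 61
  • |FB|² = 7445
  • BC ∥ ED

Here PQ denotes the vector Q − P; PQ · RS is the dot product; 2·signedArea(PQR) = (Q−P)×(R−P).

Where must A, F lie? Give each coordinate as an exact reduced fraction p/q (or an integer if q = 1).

A = (34, 40)
F = (45, 62)

1. F_x = 45  [line -22·x + 11·y + 308 = 0 ∩ |FD|² = 2420]
2. F_y = 62  [line -22·x + 11·y + 308 = 0 ∩ |FD|² = 2420]
   → F = (45, 62)
3. A_x = 34  [AF · BD = 902 ∩ AE · FB = 3221]
4. A_y = 40  [AF · BD = 902 ∩ AE · FB = 3221]
   → A = (34, 40)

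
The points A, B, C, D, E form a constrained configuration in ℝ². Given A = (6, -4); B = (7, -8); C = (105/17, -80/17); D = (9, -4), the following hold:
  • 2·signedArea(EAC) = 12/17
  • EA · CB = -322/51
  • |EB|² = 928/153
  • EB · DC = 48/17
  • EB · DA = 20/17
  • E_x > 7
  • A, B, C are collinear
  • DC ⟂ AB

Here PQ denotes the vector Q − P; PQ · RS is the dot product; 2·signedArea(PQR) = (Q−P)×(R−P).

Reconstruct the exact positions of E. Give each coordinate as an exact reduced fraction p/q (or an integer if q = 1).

E = (377/51, -284/51)

1. E_x = 377/51  [EB · DC = 48/17 ∩ EA · CB = -322/51]
2. E_y = -284/51  [EB · DC = 48/17 ∩ EA · CB = -322/51]
   → E = (377/51, -284/51)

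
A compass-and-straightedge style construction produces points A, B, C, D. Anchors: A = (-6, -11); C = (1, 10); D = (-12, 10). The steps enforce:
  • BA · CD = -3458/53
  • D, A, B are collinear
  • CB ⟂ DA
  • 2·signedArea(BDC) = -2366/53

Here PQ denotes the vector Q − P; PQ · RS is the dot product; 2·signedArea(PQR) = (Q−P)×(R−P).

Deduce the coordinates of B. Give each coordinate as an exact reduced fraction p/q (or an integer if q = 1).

B = (-584/53, 348/53)

1. B_x = -584/53  [D, A, B are collinear ∩ CB ⟂ DA]
2. B_y = 348/53  [D, A, B are collinear ∩ CB ⟂ DA]
   → B = (-584/53, 348/53)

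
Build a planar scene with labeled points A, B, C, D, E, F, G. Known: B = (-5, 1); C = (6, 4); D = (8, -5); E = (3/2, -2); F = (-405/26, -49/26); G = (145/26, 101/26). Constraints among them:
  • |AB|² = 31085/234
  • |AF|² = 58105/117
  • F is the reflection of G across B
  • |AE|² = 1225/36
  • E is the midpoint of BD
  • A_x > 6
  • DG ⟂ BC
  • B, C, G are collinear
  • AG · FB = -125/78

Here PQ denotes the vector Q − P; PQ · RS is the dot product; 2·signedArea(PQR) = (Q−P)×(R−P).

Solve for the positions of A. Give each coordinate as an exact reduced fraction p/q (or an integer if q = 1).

1. A_x = 509/78  [line -275/26·x + -75/26·y + 2800/39 = 0 ∩ |AB|² = 31085/234]
2. A_y = 25/26  [line -275/26·x + -75/26·y + 2800/39 = 0 ∩ |AB|² = 31085/234]
   → A = (509/78, 25/26)

A = (509/78, 25/26)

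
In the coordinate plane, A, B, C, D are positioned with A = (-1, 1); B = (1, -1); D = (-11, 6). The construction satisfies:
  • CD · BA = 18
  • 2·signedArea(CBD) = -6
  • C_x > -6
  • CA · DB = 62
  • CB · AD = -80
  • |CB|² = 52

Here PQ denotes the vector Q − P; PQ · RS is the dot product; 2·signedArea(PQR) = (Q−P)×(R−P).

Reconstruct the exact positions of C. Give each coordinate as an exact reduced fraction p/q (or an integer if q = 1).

1. C_x = -5  [CB · AD = -80 ∩ 2·signedArea(CBD) = -6]
2. C_y = 3  [CB · AD = -80 ∩ 2·signedArea(CBD) = -6]
   → C = (-5, 3)

C = (-5, 3)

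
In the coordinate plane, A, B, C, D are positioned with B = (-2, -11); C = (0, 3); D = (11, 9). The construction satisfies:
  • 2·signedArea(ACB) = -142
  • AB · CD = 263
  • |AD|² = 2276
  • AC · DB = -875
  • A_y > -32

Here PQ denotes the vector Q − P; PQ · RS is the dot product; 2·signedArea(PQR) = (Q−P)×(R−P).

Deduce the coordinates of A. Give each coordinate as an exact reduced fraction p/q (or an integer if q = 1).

A = (-15, -31)

1. A_x = -15  [AB · CD = 263 ∩ 2·signedArea(ACB) = -142]
2. A_y = -31  [AB · CD = 263 ∩ 2·signedArea(ACB) = -142]
   → A = (-15, -31)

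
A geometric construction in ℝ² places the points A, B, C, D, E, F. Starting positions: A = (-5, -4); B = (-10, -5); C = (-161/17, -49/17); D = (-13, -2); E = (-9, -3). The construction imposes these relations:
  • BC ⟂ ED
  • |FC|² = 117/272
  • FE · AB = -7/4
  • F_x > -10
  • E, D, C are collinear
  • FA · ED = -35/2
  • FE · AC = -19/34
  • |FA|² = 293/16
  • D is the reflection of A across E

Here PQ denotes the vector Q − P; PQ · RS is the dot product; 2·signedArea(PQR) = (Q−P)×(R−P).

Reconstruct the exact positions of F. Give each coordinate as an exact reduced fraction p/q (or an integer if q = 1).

1. F_x = -37/4  [FE · AC = -19/34 ∩ FE · AB = -7/4]
2. F_y = -7/2  [FE · AC = -19/34 ∩ FE · AB = -7/4]
   → F = (-37/4, -7/2)

F = (-37/4, -7/2)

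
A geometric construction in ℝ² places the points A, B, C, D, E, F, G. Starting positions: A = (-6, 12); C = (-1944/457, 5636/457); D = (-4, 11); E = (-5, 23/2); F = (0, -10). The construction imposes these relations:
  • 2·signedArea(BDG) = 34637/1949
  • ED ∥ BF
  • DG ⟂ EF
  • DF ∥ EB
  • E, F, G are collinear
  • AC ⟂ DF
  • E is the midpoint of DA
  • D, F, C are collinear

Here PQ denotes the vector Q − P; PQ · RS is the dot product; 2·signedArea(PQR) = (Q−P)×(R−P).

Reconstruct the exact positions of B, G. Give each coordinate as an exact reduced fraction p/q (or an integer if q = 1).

B = (-1, -19/2)
G = (-9430/1949, 21059/1949)

1. B_x = -1  [ED ∥ BF ∩ DF ∥ EB]
2. B_y = -19/2  [ED ∥ BF ∩ DF ∥ EB]
   → B = (-1, -19/2)
3. G_x = -9430/1949  [E, F, G are collinear ∩ DG ⟂ EF]
4. G_y = 21059/1949  [E, F, G are collinear ∩ DG ⟂ EF]
   → G = (-9430/1949, 21059/1949)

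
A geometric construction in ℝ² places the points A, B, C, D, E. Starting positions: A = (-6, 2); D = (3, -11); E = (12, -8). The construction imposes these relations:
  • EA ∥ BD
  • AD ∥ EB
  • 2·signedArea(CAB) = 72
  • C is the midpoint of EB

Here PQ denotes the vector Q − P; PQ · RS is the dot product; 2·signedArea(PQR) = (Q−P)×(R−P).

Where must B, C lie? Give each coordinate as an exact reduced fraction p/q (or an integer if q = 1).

B = (21, -21)
C = (33/2, -29/2)

1. B_x = 21  [EA ∥ BD ∩ AD ∥ EB]
2. B_y = -21  [EA ∥ BD ∩ AD ∥ EB]
   → B = (21, -21)
3. C_x = 33/2  [C is the midpoint of EB]
4. C_y = -29/2  [C is the midpoint of EB]
   → C = (33/2, -29/2)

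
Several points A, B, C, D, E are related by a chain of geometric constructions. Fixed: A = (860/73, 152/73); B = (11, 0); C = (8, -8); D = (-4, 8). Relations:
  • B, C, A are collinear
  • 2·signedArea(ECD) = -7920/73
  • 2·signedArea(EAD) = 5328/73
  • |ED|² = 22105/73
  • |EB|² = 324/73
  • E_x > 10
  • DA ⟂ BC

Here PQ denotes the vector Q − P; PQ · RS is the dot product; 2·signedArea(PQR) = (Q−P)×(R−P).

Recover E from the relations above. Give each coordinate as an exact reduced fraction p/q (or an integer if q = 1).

1. E_x = 749/73  [2·signedArea(ECD) = -7920/73 ∩ 2·signedArea(EAD) = 5328/73]
2. E_y = -144/73  [2·signedArea(ECD) = -7920/73 ∩ 2·signedArea(EAD) = 5328/73]
   → E = (749/73, -144/73)

E = (749/73, -144/73)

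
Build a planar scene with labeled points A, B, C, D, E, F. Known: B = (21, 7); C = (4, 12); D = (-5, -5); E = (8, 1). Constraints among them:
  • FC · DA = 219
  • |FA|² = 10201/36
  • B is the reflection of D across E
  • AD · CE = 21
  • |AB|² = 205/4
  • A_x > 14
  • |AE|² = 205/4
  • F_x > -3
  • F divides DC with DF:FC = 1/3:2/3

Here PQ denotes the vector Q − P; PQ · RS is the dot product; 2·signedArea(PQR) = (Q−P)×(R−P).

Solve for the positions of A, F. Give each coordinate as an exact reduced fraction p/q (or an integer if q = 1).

1. A_x = 29/2  [line -4·x + 11·y + 14 = 0 ∩ |AE|² = 205/4]
2. A_y = 4  [line -4·x + 11·y + 14 = 0 ∩ |AE|² = 205/4]
   → A = (29/2, 4)
3. F_x = -2  [F divides DC with DF:FC = 1/3:2/3]
4. F_y = 2/3  [F divides DC with DF:FC = 1/3:2/3]
   → F = (-2, 2/3)

A = (29/2, 4)
F = (-2, 2/3)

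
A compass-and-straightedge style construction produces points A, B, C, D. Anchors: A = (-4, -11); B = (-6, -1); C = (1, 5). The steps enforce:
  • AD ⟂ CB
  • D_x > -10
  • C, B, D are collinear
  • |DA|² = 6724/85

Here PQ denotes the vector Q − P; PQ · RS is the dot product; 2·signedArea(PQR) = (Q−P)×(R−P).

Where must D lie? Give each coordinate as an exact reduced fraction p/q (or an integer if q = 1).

1. D_x = -832/85  [C, B, D are collinear ∩ AD ⟂ CB]
2. D_y = -361/85  [C, B, D are collinear ∩ AD ⟂ CB]
   → D = (-832/85, -361/85)

D = (-832/85, -361/85)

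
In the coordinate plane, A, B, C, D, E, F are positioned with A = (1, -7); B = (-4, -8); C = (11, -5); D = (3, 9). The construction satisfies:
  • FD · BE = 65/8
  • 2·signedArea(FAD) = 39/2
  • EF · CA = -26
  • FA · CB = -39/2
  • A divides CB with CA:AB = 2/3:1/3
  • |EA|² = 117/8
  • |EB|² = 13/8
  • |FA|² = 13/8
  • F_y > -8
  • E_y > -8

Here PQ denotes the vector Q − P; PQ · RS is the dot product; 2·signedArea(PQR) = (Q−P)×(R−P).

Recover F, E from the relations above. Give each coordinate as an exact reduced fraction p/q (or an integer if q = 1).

E = (-11/4, -31/4)
F = (-1/4, -29/4)

1. F_x = -1/4  [2·signedArea(FAD) = 39/2 ∩ FA · CB = -39/2]
2. F_y = -29/4  [2·signedArea(FAD) = 39/2 ∩ FA · CB = -39/2]
   → F = (-1/4, -29/4)
3. E_x = -11/4  [EF · CA = -26 ∩ FD · BE = 65/8]
4. E_y = -31/4  [EF · CA = -26 ∩ FD · BE = 65/8]
   → E = (-11/4, -31/4)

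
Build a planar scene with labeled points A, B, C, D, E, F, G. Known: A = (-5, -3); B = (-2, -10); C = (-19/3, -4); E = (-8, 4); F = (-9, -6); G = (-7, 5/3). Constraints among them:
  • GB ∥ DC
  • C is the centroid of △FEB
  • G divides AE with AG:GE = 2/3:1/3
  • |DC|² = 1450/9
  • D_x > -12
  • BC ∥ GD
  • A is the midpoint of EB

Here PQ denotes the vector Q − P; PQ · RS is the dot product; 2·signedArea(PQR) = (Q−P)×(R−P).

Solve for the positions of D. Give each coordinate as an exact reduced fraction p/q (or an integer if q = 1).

1. D_x = -34/3  [GB ∥ DC ∩ BC ∥ GD]
2. D_y = 23/3  [GB ∥ DC ∩ BC ∥ GD]
   → D = (-34/3, 23/3)

D = (-34/3, 23/3)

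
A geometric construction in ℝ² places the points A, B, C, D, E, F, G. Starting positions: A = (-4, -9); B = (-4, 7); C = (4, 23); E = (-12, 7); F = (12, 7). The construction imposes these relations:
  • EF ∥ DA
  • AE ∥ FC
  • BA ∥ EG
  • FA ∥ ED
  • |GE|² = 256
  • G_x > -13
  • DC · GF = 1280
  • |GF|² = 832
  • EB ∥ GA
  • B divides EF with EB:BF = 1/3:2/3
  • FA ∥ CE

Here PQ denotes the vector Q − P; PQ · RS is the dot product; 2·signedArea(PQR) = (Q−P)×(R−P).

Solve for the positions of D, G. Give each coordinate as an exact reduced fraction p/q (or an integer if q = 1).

1. D_x = -28  [EF ∥ DA ∩ FA ∥ ED]
2. D_y = -9  [EF ∥ DA ∩ FA ∥ ED]
   → D = (-28, -9)
3. G_x = -12  [EB ∥ GA ∩ BA ∥ EG]
4. G_y = -9  [EB ∥ GA ∩ BA ∥ EG]
   → G = (-12, -9)

D = (-28, -9)
G = (-12, -9)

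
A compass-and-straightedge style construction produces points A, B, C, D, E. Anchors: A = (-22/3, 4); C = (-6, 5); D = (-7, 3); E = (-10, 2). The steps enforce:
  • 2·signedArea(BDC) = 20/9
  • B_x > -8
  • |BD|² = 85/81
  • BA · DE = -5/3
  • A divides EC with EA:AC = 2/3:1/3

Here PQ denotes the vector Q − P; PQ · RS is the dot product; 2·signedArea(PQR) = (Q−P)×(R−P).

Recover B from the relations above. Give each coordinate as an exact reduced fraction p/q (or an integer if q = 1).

1. B_x = -70/9  [2·signedArea(BDC) = 20/9 ∩ BA · DE = -5/3]
2. B_y = 11/3  [2·signedArea(BDC) = 20/9 ∩ BA · DE = -5/3]
   → B = (-70/9, 11/3)

B = (-70/9, 11/3)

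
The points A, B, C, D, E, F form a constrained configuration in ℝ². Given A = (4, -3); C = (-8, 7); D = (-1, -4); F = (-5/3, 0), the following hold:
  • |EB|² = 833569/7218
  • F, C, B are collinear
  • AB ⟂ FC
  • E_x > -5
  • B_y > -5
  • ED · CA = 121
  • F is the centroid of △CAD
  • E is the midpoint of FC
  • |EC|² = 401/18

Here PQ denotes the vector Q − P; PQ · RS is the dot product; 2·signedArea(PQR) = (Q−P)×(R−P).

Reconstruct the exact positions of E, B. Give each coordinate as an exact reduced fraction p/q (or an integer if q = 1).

B = (953/401, -1792/401)
E = (-29/6, 7/2)

1. E_x = -29/6  [E is the midpoint of FC]
2. E_y = 7/2  [E is the midpoint of FC]
   → E = (-29/6, 7/2)
3. B_x = 953/401  [F, C, B are collinear ∩ AB ⟂ FC]
4. B_y = -1792/401  [F, C, B are collinear ∩ AB ⟂ FC]
   → B = (953/401, -1792/401)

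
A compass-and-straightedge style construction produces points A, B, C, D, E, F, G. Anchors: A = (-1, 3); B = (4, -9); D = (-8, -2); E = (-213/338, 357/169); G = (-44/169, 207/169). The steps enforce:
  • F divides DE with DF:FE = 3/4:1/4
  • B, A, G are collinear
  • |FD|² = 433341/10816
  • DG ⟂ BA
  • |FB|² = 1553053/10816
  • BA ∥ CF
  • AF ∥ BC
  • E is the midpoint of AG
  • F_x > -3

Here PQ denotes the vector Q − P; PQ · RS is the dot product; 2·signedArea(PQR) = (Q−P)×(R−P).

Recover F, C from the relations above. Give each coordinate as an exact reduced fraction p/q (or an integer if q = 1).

1. F_x = -3343/1352  [F divides DE with DF:FE = 3/4:1/4]
2. F_y = 733/676  [F divides DE with DF:FE = 3/4:1/4]
   → F = (-3343/1352, 733/676)
3. C_x = 3417/1352  [BA ∥ CF ∩ AF ∥ BC]
4. C_y = -7379/676  [BA ∥ CF ∩ AF ∥ BC]
   → C = (3417/1352, -7379/676)

C = (3417/1352, -7379/676)
F = (-3343/1352, 733/676)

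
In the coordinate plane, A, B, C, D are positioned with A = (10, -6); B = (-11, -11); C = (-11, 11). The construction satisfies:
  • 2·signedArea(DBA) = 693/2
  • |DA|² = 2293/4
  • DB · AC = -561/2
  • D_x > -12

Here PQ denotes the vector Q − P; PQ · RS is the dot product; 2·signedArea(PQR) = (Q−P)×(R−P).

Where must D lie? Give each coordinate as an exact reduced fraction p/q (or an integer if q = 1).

D = (-11, 11/2)

1. D_x = -11  [2·signedArea(DBA) = 693/2 ∩ DB · AC = -561/2]
2. D_y = 11/2  [2·signedArea(DBA) = 693/2 ∩ DB · AC = -561/2]
   → D = (-11, 11/2)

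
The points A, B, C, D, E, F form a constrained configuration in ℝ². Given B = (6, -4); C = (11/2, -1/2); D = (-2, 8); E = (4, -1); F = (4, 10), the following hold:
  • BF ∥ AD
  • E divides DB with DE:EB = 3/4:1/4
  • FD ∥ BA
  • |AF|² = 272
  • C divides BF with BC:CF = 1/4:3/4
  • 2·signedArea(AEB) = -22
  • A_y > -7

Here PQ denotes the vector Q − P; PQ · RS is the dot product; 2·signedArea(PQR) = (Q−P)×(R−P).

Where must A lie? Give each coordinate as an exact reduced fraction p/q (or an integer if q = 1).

1. A_x = 0  [BF ∥ AD ∩ FD ∥ BA]
2. A_y = -6  [BF ∥ AD ∩ FD ∥ BA]
   → A = (0, -6)

A = (0, -6)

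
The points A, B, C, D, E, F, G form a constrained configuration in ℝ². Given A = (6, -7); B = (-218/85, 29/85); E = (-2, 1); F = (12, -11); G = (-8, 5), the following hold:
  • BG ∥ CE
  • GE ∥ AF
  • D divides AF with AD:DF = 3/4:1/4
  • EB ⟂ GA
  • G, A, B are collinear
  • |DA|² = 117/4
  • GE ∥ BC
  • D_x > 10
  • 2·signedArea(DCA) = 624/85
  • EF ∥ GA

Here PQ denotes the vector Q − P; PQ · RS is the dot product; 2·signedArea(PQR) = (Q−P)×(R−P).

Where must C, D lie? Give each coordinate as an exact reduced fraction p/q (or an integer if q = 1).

1. C_x = 292/85  [BG ∥ CE ∩ GE ∥ BC]
2. C_y = -311/85  [BG ∥ CE ∩ GE ∥ BC]
   → C = (292/85, -311/85)
3. D_x = 21/2  [D divides AF with AD:DF = 3/4:1/4]
4. D_y = -10  [D divides AF with AD:DF = 3/4:1/4]
   → D = (21/2, -10)

C = (292/85, -311/85)
D = (21/2, -10)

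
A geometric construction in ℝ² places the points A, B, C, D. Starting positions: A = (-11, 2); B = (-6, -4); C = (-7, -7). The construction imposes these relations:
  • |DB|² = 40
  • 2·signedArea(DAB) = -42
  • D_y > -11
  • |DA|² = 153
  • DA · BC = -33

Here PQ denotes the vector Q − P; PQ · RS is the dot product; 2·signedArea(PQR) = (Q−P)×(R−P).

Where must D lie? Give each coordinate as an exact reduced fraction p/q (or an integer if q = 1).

D = (-8, -10)

1. D_x = -8  [2·signedArea(DAB) = -42 ∩ DA · BC = -33]
2. D_y = -10  [2·signedArea(DAB) = -42 ∩ DA · BC = -33]
   → D = (-8, -10)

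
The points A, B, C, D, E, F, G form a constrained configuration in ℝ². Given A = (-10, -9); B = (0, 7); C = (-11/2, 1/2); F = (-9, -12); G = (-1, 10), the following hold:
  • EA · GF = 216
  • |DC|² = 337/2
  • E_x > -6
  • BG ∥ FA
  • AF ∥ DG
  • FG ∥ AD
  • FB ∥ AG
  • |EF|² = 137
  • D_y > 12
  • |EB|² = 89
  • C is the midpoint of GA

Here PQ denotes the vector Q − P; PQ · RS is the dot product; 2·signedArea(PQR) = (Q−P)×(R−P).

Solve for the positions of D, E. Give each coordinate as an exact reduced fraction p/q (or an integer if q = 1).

D = (-2, 13)
E = (-5, -1)

1. D_x = -2  [AF ∥ DG ∩ FG ∥ AD]
2. D_y = 13  [AF ∥ DG ∩ FG ∥ AD]
   → D = (-2, 13)
3. E_x = -5  [line 8·x + 22·y + 62 = 0 ∩ |EF|² = 137]
4. E_y = -1  [line 8·x + 22·y + 62 = 0 ∩ |EF|² = 137]
   → E = (-5, -1)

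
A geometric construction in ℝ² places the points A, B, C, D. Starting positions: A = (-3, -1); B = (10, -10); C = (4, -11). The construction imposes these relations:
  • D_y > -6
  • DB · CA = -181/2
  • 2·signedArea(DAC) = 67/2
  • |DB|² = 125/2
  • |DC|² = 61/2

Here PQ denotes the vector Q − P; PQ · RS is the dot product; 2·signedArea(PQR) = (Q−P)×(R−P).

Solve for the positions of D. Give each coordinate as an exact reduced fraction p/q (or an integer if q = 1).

D = (7/2, -11/2)

1. D_x = 7/2  [DB · CA = -181/2 ∩ 2·signedArea(DAC) = 67/2]
2. D_y = -11/2  [DB · CA = -181/2 ∩ 2·signedArea(DAC) = 67/2]
   → D = (7/2, -11/2)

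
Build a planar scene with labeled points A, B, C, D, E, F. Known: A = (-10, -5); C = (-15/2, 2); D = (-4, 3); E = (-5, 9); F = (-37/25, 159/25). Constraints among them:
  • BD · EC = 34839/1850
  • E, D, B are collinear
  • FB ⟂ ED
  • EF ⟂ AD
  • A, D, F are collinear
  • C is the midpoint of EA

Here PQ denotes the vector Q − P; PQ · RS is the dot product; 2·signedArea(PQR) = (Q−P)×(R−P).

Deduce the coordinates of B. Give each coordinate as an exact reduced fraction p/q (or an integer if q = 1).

B = (-4141/925, 5421/925)

1. B_x = -4141/925  [E, D, B are collinear ∩ FB ⟂ ED]
2. B_y = 5421/925  [E, D, B are collinear ∩ FB ⟂ ED]
   → B = (-4141/925, 5421/925)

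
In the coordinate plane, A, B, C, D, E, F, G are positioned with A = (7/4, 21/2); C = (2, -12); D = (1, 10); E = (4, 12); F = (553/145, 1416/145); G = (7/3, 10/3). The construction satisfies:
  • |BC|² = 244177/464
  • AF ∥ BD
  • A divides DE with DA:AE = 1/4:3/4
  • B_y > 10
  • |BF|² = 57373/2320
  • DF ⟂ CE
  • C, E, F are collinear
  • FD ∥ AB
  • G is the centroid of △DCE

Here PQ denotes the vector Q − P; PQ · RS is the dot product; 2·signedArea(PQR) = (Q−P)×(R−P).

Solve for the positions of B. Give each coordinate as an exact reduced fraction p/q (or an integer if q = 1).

B = (-617/580, 3113/290)

1. B_x = -617/580  [AF ∥ BD ∩ FD ∥ AB]
2. B_y = 3113/290  [AF ∥ BD ∩ FD ∥ AB]
   → B = (-617/580, 3113/290)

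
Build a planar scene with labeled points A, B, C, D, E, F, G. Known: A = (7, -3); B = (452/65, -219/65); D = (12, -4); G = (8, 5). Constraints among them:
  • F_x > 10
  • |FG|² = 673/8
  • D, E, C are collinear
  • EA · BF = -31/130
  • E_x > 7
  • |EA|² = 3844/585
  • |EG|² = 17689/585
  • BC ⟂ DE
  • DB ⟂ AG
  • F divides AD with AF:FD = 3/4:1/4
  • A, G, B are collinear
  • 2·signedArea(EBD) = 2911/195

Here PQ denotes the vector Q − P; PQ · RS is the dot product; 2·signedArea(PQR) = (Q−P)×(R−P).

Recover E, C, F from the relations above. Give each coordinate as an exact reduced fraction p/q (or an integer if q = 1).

1. E_x = 1427/195  [line 41/65·x + 328/65·y + -451/195 = 0 ∩ |EA|² = 3844/585]
2. E_y = -89/195  [line 41/65·x + 328/65·y + -451/195 = 0 ∩ |EA|² = 3844/585]
   → E = (1427/195, -89/195)
3. C_x = 11128341/1311050  [D, E, C are collinear ∩ BC ⟂ DE]
4. C_y = -1759487/1311050  [D, E, C are collinear ∩ BC ⟂ DE]
   → C = (11128341/1311050, -1759487/1311050)
5. F_x = 43/4  [F divides AD with AF:FD = 3/4:1/4]
6. F_y = -15/4  [F divides AD with AF:FD = 3/4:1/4]
   → F = (43/4, -15/4)

C = (11128341/1311050, -1759487/1311050)
E = (1427/195, -89/195)
F = (43/4, -15/4)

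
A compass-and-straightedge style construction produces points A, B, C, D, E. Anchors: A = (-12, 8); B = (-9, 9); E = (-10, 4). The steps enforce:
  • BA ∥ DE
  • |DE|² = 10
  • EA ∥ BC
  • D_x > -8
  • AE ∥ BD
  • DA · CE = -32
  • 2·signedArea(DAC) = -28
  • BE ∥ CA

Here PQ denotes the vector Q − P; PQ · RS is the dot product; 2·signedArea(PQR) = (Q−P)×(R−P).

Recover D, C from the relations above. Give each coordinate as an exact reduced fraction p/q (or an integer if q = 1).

C = (-11, 13)
D = (-7, 5)

1. D_x = -7  [BA ∥ DE ∩ AE ∥ BD]
2. D_y = 5  [BA ∥ DE ∩ AE ∥ BD]
   → D = (-7, 5)
3. C_x = -11  [BE ∥ CA ∩ EA ∥ BC]
4. C_y = 13  [BE ∥ CA ∩ EA ∥ BC]
   → C = (-11, 13)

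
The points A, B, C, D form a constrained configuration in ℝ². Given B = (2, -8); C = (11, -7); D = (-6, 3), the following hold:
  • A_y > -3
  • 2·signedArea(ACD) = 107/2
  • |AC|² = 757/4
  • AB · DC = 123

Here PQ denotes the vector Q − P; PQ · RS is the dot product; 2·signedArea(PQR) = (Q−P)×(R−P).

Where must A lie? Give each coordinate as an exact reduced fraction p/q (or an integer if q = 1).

1. A_x = -2  [AB · DC = 123 ∩ 2·signedArea(ACD) = 107/2]
2. A_y = -5/2  [AB · DC = 123 ∩ 2·signedArea(ACD) = 107/2]
   → A = (-2, -5/2)

A = (-2, -5/2)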